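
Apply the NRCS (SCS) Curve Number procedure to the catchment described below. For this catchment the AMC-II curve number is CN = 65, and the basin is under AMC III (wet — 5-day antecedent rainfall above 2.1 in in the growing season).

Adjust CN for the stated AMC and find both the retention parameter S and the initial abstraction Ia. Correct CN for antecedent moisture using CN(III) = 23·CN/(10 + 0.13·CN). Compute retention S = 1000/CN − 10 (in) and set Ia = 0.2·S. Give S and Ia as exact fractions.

Adjust CN=65 to AMC III: 23·65/(10 + 0.13·65) → 1495 ÷ (369/20) = 29900/369 ≈ 81.030
Max retention: S = 1000/(29900/369) − 10 = 700/299 in (≈ 2.341 in)
Ia = 0.2·(700/299) = 140/299 in ≈ 0.468 in

S = 700/299 in ≈ 2.341 in; Ia = 140/299 in ≈ 0.468 in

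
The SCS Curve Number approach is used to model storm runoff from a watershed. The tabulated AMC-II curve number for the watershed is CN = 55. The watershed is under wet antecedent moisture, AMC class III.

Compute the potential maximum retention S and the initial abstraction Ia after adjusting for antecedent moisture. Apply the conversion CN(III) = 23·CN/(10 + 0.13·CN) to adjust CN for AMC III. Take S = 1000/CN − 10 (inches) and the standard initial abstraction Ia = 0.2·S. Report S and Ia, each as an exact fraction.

S = 900/253 in ≈ 3.557 in; Ia = 180/253 in ≈ 0.711 in

Wet (AMC III): CN(III) = 23·55/(10 + 0.13·55) = 1265/(343/20) = 25300/343 ≈ 73.761
S = 1000/(25300/343) − 10 = 900/253 in ≈ 3.557 in
Ia = 0.2S: 0.2·3.557 = 0.711 in (exactly 180/253)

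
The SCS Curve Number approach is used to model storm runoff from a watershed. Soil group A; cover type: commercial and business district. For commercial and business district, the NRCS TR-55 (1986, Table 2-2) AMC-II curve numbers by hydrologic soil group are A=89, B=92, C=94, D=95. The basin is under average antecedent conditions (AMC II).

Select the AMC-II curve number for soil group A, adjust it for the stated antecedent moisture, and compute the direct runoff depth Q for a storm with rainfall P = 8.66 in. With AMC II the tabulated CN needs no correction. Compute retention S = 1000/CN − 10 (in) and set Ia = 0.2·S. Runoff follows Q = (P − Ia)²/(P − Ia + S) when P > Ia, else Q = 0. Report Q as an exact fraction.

Q = 1401528969/191069650 in ≈ 7.335 in

NRCS table: commercial and business district, soil group A → CN(II) = 89
CN(II) = 89; AMC II needs no correction.
Retention S: 1000/CN − 10 with CN=89.000 → S = 110/89 ≈ 1.236 in
Ia = 0.2S: 0.2·1.236 = 0.247 in (exactly 22/89)
Excess rainfall: 8.660 − 0.247 = 8.413 in; P > Ia so Q > 0
Q = (37437/4450)²/((37437/4450) + 110/89) = (1401528969/19802500)/(42937/4450) = 1401528969/191069650 in ≈ 7.335 in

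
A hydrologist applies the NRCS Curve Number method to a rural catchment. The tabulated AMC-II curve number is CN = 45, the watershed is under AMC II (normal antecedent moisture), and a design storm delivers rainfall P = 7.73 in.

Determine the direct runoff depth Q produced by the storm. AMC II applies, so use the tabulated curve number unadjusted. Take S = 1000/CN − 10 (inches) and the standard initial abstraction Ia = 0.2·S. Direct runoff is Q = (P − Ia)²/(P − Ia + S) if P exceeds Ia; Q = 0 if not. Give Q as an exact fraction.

Q = 22629049/14181300 in ≈ 1.596 in

Average conditions: CN = 45 (no AMC adjustment).
S = 1000/45 − 10 = 110/9 in ≈ 12.222 in
Ia = 0.2S: 0.2·12.222 = 2.444 in (exactly 22/9)
Excess rainfall: 7.730 − 2.444 = 5.286 in; P > Ia so Q > 0
Q: (4757/900)² ÷ (15757/900) = 22629049/14181300 in (≈ 1.596 in)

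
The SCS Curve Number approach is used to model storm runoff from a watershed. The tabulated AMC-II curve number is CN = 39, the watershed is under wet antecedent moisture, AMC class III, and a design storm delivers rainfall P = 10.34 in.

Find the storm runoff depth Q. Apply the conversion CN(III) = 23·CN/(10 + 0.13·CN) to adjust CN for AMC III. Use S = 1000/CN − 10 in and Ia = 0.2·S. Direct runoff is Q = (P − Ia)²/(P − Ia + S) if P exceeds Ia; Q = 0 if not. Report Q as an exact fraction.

Q = 162206757001/31742542650 in ≈ 5.110 in

Adjust CN=39 to AMC III: 23·39/(10 + 0.13·39) → 897 ÷ (1507/100) = 89700/1507 ≈ 59.522
Max retention: S = 1000/(89700/1507) − 10 = 6100/897 in (≈ 6.800 in)
Initial abstraction Ia = S/5 = (6100/897)/5 = 1220/897 ≈ 1.360 in
Since P=10.340 > Ia=1.360: effective rainfall P−Ia = 402749/44850 in
Q: (402749/44850)² ÷ (707749/44850) = 162206757001/31742542650 in (≈ 5.110 in)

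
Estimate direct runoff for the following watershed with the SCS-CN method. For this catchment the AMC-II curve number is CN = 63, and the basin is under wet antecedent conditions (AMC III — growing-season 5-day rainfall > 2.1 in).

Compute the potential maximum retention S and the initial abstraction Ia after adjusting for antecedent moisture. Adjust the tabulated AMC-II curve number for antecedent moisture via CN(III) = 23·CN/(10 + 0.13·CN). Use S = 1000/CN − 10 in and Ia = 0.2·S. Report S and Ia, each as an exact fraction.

Wet (AMC III): CN(III) = 23·63/(10 + 0.13·63) = 1449/(1819/100) = 144900/1819 ≈ 79.659
Max retention: S = 1000/(144900/1819) − 10 = 3700/1449 in (≈ 2.553 in)
Ia = 0.2S: 0.2·2.553 = 0.511 in (exactly 740/1449)

S = 3700/1449 in ≈ 2.553 in; Ia = 740/1449 in ≈ 0.511 in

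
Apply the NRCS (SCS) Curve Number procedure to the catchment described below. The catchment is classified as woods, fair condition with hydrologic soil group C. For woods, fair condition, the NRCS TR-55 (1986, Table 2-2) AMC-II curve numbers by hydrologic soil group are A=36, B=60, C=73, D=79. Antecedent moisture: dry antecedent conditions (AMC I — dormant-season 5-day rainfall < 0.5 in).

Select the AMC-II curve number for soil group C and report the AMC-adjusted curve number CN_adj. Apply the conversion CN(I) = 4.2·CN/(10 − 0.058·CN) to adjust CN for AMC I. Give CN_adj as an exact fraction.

NRCS table: woods, fair condition, soil group C → CN(II) = 73
Adjust CN=73 to AMC I: 4.2·73/(10 − 0.058·73) → (1533/5) ÷ (2883/500) = 51100/961 ≈ 53.174

CN_adj = 51100/961 ≈ 53.174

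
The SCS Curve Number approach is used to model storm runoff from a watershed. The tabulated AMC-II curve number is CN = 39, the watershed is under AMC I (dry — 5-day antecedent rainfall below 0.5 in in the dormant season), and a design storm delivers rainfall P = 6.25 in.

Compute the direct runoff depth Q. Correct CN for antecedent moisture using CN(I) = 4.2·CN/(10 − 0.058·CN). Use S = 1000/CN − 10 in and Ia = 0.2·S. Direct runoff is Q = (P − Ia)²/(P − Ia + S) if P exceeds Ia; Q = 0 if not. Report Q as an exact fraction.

Q = 0 in ≈ 0.000 in

Adjust CN=39 to AMC I: 4.2·39/(10 − 0.058·39) → (819/5) ÷ (3869/500) = 81900/3869 ≈ 21.168
Retention S: 1000/CN − 10 with CN=21.168 → S = 30500/819 ≈ 37.241 in
Ia = 0.2S: 0.2·37.241 = 7.448 in (exactly 6100/819)
P = 6.250 ≤ Ia = 7.448 in: entire storm abstracted, Q = 0.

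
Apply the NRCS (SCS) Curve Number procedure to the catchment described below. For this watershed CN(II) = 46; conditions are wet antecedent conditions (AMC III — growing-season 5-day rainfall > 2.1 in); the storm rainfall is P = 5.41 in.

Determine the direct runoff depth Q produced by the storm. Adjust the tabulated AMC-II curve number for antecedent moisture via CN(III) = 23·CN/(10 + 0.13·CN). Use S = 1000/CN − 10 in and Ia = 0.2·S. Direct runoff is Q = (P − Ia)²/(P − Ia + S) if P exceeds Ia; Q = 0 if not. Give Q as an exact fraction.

Q = 53911731721/26565798100 in ≈ 2.029 in

Adjust CN=46 to AMC III: 23·46/(10 + 0.13·46) → 1058 ÷ (799/50) = 52900/799 ≈ 66.208
Max retention: S = 1000/(52900/799) − 10 = 2700/529 in (≈ 5.104 in)
Ia = 0.2·(2700/529) = 540/529 in ≈ 1.021 in
Since P=5.410 > Ia=1.021: effective rainfall P−Ia = 232189/52900 in
Q: (232189/52900)² ÷ (502189/52900) = 53911731721/26565798100 in (≈ 2.029 in)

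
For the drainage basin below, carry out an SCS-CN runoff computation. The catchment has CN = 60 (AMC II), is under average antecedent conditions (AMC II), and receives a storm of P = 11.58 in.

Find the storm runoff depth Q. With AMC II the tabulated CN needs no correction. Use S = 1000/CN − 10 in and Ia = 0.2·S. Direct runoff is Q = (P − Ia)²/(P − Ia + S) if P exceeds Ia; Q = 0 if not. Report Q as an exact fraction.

Average conditions: CN = 60 (no AMC adjustment).
Max retention: S = 1000/60 − 10 = 20/3 in (≈ 6.667 in)
Ia = 0.2·(20/3) = 4/3 in ≈ 1.333 in
Since P=11.580 > Ia=1.333: effective rainfall P−Ia = 1537/150 in
Q = (1537/150)²/((1537/150) + 20/3) = (2362369/22500)/(2537/150) = 2362369/380550 in ≈ 6.208 in

Q = 2362369/380550 in ≈ 6.208 in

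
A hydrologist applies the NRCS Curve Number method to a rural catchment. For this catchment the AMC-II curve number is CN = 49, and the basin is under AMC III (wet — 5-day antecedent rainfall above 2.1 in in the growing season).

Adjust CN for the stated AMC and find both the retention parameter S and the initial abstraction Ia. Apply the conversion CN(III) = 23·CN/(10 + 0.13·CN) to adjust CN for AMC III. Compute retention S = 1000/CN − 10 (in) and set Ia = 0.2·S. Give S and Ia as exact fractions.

Wet (AMC III): CN(III) = 23·49/(10 + 0.13·49) = 1127/(1637/100) = 112700/1637 ≈ 68.845
Retention S: 1000/CN − 10 with CN=68.845 → S = 5100/1127 ≈ 4.525 in
Initial abstraction Ia = S/5 = (5100/1127)/5 = 1020/1127 ≈ 0.905 in

S = 5100/1127 in ≈ 4.525 in; Ia = 1020/1127 in ≈ 0.905 in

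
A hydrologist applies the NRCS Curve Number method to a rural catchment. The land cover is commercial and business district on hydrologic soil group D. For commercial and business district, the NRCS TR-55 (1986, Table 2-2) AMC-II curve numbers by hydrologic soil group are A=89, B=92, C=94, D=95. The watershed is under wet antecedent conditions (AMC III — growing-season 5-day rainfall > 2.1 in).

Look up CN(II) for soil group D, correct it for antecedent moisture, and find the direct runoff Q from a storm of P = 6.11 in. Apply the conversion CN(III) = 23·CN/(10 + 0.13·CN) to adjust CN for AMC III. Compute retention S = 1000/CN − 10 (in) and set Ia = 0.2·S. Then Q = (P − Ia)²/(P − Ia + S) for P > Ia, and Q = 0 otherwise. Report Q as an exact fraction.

Q = 70228710049/12017805900 in ≈ 5.844 in

NRCS table: commercial and business district, soil group D → CN(II) = 95
CN(III) from CN(II)=95: (23·95)/(10 + 0.13·95) = 43700/447 ≈ 97.763
S = 1000/(43700/447) − 10 = 100/437 in ≈ 0.229 in
Initial abstraction Ia = S/5 = (100/437)/5 = 20/437 ≈ 0.046 in
P − Ia = 6.110 − 0.046 = 265007/43700 ≈ 6.064 in (> 0, runoff occurs)
Q: (265007/43700)² ÷ (275007/43700) = 70228710049/12017805900 in (≈ 5.844 in)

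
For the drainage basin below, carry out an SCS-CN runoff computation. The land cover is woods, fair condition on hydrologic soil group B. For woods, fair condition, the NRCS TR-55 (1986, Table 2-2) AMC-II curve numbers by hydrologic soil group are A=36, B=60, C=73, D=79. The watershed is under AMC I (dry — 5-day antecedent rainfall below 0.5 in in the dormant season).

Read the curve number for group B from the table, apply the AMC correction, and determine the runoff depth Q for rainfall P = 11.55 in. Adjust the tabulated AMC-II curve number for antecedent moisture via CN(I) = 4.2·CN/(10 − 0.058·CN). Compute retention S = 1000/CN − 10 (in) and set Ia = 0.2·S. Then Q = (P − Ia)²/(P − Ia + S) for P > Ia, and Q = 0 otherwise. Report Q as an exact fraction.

NRCS table: woods, fair condition, soil group B → CN(II) = 60
Dry (AMC I): CN(I) = 4.2·60/(10 − 0.058·60) = 252/(163/25) = 6300/163 ≈ 38.650
S = 1000/(6300/163) − 10 = 1000/63 in ≈ 15.873 in
Initial abstraction Ia = S/5 = (1000/63)/5 = 200/63 ≈ 3.175 in
Excess rainfall: 11.550 − 3.175 = 8.375 in; P > Ia so Q > 0
Runoff Q = (P−Ia)²/(P−Ia+S) = (8.375)²/(8.375+15.873) = 111365809/38496780 ≈ 2.893 in

Q = 111365809/38496780 in ≈ 2.893 in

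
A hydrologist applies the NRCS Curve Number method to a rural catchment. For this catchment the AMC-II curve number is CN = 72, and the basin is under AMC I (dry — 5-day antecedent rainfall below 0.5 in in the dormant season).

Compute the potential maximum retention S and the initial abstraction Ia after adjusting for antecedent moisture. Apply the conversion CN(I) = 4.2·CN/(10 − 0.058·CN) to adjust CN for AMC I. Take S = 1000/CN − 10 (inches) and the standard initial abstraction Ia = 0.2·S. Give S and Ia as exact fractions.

S = 250/27 in ≈ 9.259 in; Ia = 50/27 in ≈ 1.852 in

Adjust CN=72 to AMC I: 4.2·72/(10 − 0.058·72) → (1512/5) ÷ (728/125) = 675/13 ≈ 51.923
S = 1000/(675/13) − 10 = 250/27 in ≈ 9.259 in
Ia = 0.2·(250/27) = 50/27 in ≈ 1.852 in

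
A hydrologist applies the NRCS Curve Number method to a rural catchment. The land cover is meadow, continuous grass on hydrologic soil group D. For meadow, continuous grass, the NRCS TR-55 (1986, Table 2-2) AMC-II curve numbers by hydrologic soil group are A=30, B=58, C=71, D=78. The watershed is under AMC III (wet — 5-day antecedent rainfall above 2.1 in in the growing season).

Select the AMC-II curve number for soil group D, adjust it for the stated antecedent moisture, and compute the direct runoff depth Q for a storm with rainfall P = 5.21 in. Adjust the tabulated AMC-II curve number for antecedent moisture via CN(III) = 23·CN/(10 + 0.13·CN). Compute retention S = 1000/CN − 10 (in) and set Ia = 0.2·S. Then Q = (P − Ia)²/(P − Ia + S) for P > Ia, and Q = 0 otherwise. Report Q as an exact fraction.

Q = 198325043569/49813728900 in ≈ 3.981 in

NRCS table: meadow, continuous grass, soil group D → CN(II) = 78
Wet (AMC III): CN(III) = 23·78/(10 + 0.13·78) = 1794/(1007/50) = 89700/1007 ≈ 89.076
Retention S: 1000/CN − 10 with CN=89.076 → S = 1100/897 ≈ 1.226 in
Ia = 0.2S: 0.2·1.226 = 0.245 in (exactly 220/897)
Since P=5.210 > Ia=0.245: effective rainfall P−Ia = 445337/89700 in
Q = (445337/89700)²/((445337/89700) + 1100/897) = (198325043569/8046090000)/(555337/89700) = 198325043569/49813728900 in ≈ 3.981 in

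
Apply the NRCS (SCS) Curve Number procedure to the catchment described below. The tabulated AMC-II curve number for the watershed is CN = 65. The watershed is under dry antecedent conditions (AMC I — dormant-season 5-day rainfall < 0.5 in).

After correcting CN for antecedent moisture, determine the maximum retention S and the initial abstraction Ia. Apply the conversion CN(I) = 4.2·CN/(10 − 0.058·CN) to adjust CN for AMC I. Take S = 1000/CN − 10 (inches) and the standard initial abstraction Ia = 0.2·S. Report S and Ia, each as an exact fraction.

Adjust CN=65 to AMC I: 4.2·65/(10 − 0.058·65) → 273 ÷ (623/100) = 3900/89 ≈ 43.820
Max retention: S = 1000/(3900/89) − 10 = 500/39 in (≈ 12.821 in)
Ia = 0.2S: 0.2·12.821 = 2.564 in (exactly 100/39)

S = 500/39 in ≈ 12.821 in; Ia = 100/39 in ≈ 2.564 in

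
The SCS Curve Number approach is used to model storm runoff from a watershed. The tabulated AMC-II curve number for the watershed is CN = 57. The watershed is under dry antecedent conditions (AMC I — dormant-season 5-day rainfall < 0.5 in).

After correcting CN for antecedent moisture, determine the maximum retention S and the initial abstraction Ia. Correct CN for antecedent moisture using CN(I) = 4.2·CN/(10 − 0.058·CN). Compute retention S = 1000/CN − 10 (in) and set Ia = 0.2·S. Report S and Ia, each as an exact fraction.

Dry (AMC I): CN(I) = 4.2·57/(10 − 0.058·57) = (1197/5)/(3347/500) = 119700/3347 ≈ 35.763
Retention S: 1000/CN − 10 with CN=35.763 → S = 21500/1197 ≈ 17.962 in
Ia = 0.2S: 0.2·17.962 = 3.592 in (exactly 4300/1197)

S = 21500/1197 in ≈ 17.962 in; Ia = 4300/1197 in ≈ 3.592 in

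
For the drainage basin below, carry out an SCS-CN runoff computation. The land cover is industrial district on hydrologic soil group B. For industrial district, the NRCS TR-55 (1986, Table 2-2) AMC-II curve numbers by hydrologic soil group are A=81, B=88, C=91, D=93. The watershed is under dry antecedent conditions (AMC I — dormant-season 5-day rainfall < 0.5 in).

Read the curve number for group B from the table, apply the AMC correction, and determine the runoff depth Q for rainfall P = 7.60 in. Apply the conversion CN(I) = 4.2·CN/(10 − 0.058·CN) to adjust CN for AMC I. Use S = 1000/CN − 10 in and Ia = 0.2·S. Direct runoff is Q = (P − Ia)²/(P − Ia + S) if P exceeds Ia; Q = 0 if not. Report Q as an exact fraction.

Q = 3580488/755755 in ≈ 4.738 in

NRCS table: industrial district, soil group B → CN(II) = 88
Adjust CN=88 to AMC I: 4.2·88/(10 − 0.058·88) → (1848/5) ÷ (612/125) = 3850/51 ≈ 75.490
Max retention: S = 1000/(3850/51) − 10 = 250/77 in (≈ 3.247 in)
Ia = 0.2S: 0.2·3.247 = 0.649 in (exactly 50/77)
P − Ia = 7.600 − 0.649 = 2676/385 ≈ 6.951 in (> 0, runoff occurs)
Q = (2676/385)²/((2676/385) + 250/77) = (7160976/148225)/(3926/385) = 3580488/755755 in ≈ 4.738 in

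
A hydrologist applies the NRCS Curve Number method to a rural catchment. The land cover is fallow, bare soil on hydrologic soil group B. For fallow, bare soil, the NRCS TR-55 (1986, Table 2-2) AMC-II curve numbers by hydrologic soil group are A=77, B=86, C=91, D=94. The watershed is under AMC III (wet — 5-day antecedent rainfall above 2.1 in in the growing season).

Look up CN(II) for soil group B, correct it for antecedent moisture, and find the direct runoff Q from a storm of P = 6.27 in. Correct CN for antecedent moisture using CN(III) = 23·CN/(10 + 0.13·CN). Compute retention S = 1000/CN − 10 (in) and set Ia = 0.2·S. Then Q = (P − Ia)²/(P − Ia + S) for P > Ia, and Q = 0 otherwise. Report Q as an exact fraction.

NRCS table: fallow, bare soil, soil group B → CN(II) = 86
CN(III) from CN(II)=86: (23·86)/(10 + 0.13·86) = 98900/1059 ≈ 93.390
Max retention: S = 1000/(98900/1059) − 10 = 700/989 in (≈ 0.708 in)
Ia = 0.2·(700/989) = 140/989 in ≈ 0.142 in
Since P=6.270 > Ia=0.142: effective rainfall P−Ia = 606103/98900 in
Runoff Q = (P−Ia)²/(P−Ia+S) = (6.128)²/(6.128+0.708) = 367360846609/66866586700 ≈ 5.494 in

Q = 367360846609/66866586700 in ≈ 5.494 in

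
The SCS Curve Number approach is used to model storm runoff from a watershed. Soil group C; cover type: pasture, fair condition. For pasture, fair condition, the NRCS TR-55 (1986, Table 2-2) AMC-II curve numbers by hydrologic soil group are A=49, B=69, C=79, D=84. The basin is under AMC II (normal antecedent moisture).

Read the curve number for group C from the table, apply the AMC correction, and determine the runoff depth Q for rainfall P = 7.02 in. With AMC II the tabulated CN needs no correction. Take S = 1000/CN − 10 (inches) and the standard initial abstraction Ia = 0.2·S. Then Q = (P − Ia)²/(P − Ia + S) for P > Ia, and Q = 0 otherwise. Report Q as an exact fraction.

Q = 218948547/47569850 in ≈ 4.603 in

NRCS table: pasture, fair condition, soil group C → CN(II) = 79
AMC II — tabulated CN = 79 applies directly.
Retention S: 1000/CN − 10 with CN=79.000 → S = 210/79 ≈ 2.658 in
Ia = 0.2·(210/79) = 42/79 in ≈ 0.532 in
Since P=7.020 > Ia=0.532: effective rainfall P−Ia = 25629/3950 in
Q = (25629/3950)²/((25629/3950) + 210/79) = (656845641/15602500)/(36129/3950) = 218948547/47569850 in ≈ 4.603 in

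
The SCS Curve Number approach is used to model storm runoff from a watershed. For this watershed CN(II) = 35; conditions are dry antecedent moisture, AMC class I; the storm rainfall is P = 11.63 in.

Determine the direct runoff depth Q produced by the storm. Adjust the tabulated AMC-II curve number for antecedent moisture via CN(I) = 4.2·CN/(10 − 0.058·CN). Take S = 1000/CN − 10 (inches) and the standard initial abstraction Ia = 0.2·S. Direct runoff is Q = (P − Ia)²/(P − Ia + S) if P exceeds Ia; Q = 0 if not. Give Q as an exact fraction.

Dry (AMC I): CN(I) = 4.2·35/(10 − 0.058·35) = 147/(797/100) = 14700/797 ≈ 18.444
Max retention: S = 1000/(14700/797) − 10 = 6500/147 in (≈ 44.218 in)
Ia = 0.2·(6500/147) = 1300/147 in ≈ 8.844 in
Since P=11.630 > Ia=8.844: effective rainfall P−Ia = 40961/14700 in
Q = (40961/14700)²/((40961/14700) + 6500/147) = (1677803521/216090000)/(690961/14700) = 1677803521/10157126700 in ≈ 0.165 in

Q = 1677803521/10157126700 in ≈ 0.165 in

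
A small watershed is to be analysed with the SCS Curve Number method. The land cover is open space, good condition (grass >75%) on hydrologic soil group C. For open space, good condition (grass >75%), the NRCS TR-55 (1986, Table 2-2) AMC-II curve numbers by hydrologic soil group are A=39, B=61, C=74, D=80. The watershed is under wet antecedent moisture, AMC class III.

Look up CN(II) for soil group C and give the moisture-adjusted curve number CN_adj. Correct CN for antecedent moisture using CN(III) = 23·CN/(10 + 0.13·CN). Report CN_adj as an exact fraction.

NRCS table: open space, good condition (grass >75%), soil group C → CN(II) = 74
CN(III) from CN(II)=74: (23·74)/(10 + 0.13·74) = 85100/981 ≈ 86.748

CN_adj = 85100/981 ≈ 86.748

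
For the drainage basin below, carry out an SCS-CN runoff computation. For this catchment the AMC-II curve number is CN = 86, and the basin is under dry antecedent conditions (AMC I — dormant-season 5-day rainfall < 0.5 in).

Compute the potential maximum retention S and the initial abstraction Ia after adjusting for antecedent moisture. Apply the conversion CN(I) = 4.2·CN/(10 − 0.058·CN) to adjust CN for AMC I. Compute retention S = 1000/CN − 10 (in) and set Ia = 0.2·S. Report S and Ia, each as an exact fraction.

S = 500/129 in ≈ 3.876 in; Ia = 100/129 in ≈ 0.775 in

Adjust CN=86 to AMC I: 4.2·86/(10 − 0.058·86) → (1806/5) ÷ (1253/250) = 12900/179 ≈ 72.067
Retention S: 1000/CN − 10 with CN=72.067 → S = 500/129 ≈ 3.876 in
Initial abstraction Ia = S/5 = (500/129)/5 = 100/129 ≈ 0.775 in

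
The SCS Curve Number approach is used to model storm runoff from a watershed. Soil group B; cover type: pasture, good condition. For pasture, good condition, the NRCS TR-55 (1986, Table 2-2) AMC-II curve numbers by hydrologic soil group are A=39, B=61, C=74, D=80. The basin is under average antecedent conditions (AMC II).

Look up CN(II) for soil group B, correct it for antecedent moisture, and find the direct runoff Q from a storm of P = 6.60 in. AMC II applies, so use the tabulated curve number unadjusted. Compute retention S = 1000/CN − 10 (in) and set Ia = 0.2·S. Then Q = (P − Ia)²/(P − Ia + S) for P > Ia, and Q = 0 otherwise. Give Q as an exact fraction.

Q = 292681/121085 in ≈ 2.417 in

NRCS table: pasture, good condition, soil group B → CN(II) = 61
CN(II) = 61; AMC II needs no correction.
S = 1000/61 − 10 = 390/61 in ≈ 6.393 in
Ia = 0.2S: 0.2·6.393 = 1.279 in (exactly 78/61)
P − Ia = 6.600 − 1.279 = 1623/305 ≈ 5.321 in (> 0, runoff occurs)
Q: (1623/305)² ÷ (3573/305) = 292681/121085 in (≈ 2.417 in)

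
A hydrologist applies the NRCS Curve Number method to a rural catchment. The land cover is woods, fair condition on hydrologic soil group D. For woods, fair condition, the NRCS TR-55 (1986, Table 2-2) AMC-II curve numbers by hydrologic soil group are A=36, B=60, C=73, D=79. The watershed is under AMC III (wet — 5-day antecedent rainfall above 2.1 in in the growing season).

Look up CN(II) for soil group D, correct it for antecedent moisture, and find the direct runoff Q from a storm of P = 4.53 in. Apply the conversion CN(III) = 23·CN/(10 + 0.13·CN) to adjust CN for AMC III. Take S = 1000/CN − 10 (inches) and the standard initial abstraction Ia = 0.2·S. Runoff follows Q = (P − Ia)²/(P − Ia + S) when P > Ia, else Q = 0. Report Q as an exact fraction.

NRCS table: woods, fair condition, soil group D → CN(II) = 79
CN(III) from CN(II)=79: (23·79)/(10 + 0.13·79) = 181700/2027 ≈ 89.640
Retention S: 1000/CN − 10 with CN=89.640 → S = 2100/1817 ≈ 1.156 in
Ia = 0.2·(2100/1817) = 420/1817 in ≈ 0.231 in
P − Ia = 4.530 − 0.231 = 781101/181700 ≈ 4.299 in (> 0, runoff occurs)
Runoff Q = (P−Ia)²/(P−Ia+S) = (4.299)²/(4.299+1.156) = 203372924067/60027683900 ≈ 3.388 in

Q = 203372924067/60027683900 in ≈ 3.388 in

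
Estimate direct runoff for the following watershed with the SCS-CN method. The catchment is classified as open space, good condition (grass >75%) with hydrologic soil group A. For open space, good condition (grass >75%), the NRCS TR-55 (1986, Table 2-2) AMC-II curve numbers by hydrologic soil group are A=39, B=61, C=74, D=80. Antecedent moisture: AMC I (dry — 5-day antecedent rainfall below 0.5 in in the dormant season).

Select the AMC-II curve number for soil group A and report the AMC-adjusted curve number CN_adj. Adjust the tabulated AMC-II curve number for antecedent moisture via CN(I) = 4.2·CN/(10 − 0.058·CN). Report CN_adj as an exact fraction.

NRCS table: open space, good condition (grass >75%), soil group A → CN(II) = 39
Dry (AMC I): CN(I) = 4.2·39/(10 − 0.058·39) = (819/5)/(3869/500) = 81900/3869 ≈ 21.168

CN_adj = 81900/3869 ≈ 21.168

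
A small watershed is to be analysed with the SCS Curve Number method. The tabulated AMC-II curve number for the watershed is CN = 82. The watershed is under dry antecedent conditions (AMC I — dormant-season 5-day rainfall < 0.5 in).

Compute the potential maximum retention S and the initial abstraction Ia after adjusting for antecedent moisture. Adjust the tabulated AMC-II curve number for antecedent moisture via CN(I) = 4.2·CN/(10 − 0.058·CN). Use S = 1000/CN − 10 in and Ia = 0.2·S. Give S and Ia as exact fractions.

S = 1500/287 in ≈ 5.226 in; Ia = 300/287 in ≈ 1.045 in

Dry (AMC I): CN(I) = 4.2·82/(10 − 0.058·82) = (1722/5)/(1311/250) = 28700/437 ≈ 65.675
S = 1000/(28700/437) − 10 = 1500/287 in ≈ 5.226 in
Initial abstraction Ia = S/5 = (1500/287)/5 = 300/287 ≈ 1.045 in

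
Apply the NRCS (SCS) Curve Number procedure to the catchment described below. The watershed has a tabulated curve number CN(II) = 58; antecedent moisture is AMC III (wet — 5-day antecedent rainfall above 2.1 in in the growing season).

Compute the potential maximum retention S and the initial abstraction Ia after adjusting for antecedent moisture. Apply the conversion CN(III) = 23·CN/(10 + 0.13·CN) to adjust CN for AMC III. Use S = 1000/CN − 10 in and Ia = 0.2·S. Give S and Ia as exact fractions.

CN(III) from CN(II)=58: (23·58)/(10 + 0.13·58) = 66700/877 ≈ 76.055
Max retention: S = 1000/(66700/877) − 10 = 2100/667 in (≈ 3.148 in)
Initial abstraction Ia = S/5 = (2100/667)/5 = 420/667 ≈ 0.630 in

S = 2100/667 in ≈ 3.148 in; Ia = 420/667 in ≈ 0.630 in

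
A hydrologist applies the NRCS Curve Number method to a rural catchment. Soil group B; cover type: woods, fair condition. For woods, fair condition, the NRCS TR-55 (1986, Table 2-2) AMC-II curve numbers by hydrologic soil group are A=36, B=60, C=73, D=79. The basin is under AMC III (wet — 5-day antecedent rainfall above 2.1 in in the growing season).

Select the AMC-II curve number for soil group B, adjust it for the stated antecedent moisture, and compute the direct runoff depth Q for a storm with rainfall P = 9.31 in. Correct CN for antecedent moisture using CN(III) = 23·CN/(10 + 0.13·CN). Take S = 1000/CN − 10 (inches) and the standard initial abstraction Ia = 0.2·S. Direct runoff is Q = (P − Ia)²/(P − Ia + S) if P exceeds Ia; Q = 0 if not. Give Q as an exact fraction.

Q = 3628737121/553649100 in ≈ 6.554 in

NRCS table: woods, fair condition, soil group B → CN(II) = 60
Adjust CN=60 to AMC III: 23·60/(10 + 0.13·60) → 1380 ÷ (89/5) = 6900/89 ≈ 77.528
Max retention: S = 1000/(6900/89) − 10 = 200/69 in (≈ 2.899 in)
Ia = 0.2·(200/69) = 40/69 in ≈ 0.580 in
Since P=9.310 > Ia=0.580: effective rainfall P−Ia = 60239/6900 in
Q = (60239/6900)²/((60239/6900) + 200/69) = (3628737121/47610000)/(80239/6900) = 3628737121/553649100 in ≈ 6.554 in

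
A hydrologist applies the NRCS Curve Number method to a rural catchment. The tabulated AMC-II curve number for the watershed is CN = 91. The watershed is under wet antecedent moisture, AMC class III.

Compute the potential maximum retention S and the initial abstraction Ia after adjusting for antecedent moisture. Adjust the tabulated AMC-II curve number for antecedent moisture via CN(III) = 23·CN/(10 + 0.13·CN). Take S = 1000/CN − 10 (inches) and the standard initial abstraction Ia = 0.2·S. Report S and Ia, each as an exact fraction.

S = 900/2093 in ≈ 0.430 in; Ia = 180/2093 in ≈ 0.086 in

CN(III) from CN(II)=91: (23·91)/(10 + 0.13·91) = 209300/2183 ≈ 95.877
Max retention: S = 1000/(209300/2183) − 10 = 900/2093 in (≈ 0.430 in)
Initial abstraction Ia = S/5 = (900/2093)/5 = 180/2093 ≈ 0.086 in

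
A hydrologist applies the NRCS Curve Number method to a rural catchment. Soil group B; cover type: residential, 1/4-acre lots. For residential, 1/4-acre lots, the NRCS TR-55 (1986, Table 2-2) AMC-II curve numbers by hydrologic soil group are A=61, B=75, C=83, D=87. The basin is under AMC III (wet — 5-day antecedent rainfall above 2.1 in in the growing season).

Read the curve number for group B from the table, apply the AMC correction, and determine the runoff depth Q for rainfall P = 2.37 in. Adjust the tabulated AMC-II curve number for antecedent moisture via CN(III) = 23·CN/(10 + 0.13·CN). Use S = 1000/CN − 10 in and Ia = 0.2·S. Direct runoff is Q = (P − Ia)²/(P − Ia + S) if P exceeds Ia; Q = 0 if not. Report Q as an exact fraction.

Q = 206008609/168035700 in ≈ 1.226 in

NRCS table: residential, 1/4-acre lots, soil group B → CN(II) = 75
Wet (AMC III): CN(III) = 23·75/(10 + 0.13·75) = 1725/(79/4) = 6900/79 ≈ 87.342
Max retention: S = 1000/(6900/79) − 10 = 100/69 in (≈ 1.449 in)
Ia = 0.2S: 0.2·1.449 = 0.290 in (exactly 20/69)
P − Ia = 2.370 − 0.290 = 14353/6900 ≈ 2.080 in (> 0, runoff occurs)
Runoff Q = (P−Ia)²/(P−Ia+S) = (2.080)²/(2.080+1.449) = 206008609/168035700 ≈ 1.226 in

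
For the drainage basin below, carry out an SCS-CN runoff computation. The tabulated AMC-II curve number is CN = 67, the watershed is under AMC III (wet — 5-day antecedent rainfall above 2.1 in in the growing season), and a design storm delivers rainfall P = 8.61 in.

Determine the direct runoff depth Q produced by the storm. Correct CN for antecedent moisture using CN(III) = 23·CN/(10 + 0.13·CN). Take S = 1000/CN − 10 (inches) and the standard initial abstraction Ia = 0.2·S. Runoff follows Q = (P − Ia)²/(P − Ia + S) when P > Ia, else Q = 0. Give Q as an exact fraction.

Wet (AMC III): CN(III) = 23·67/(10 + 0.13·67) = 1541/(1871/100) = 154100/1871 ≈ 82.362
Max retention: S = 1000/(154100/1871) − 10 = 3300/1541 in (≈ 2.141 in)
Ia = 0.2S: 0.2·2.141 = 0.428 in (exactly 660/1541)
Since P=8.610 > Ia=0.428: effective rainfall P−Ia = 1260801/154100 in
Q: (1260801/154100)² ÷ (1590801/154100) = 529873053867/81714144700 in (≈ 6.484 in)

Q = 529873053867/81714144700 in ≈ 6.484 in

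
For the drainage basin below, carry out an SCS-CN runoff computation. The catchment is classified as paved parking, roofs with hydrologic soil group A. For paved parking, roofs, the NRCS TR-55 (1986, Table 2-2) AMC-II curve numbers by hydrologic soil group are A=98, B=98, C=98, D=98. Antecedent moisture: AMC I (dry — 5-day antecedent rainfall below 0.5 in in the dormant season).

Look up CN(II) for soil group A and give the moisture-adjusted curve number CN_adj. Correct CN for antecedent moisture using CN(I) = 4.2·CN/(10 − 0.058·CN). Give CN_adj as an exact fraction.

CN_adj = 102900/1079 ≈ 95.366

NRCS table: paved parking, roofs, soil group A → CN(II) = 98
Dry (AMC I): CN(I) = 4.2·98/(10 − 0.058·98) = (2058/5)/(1079/250) = 102900/1079 ≈ 95.366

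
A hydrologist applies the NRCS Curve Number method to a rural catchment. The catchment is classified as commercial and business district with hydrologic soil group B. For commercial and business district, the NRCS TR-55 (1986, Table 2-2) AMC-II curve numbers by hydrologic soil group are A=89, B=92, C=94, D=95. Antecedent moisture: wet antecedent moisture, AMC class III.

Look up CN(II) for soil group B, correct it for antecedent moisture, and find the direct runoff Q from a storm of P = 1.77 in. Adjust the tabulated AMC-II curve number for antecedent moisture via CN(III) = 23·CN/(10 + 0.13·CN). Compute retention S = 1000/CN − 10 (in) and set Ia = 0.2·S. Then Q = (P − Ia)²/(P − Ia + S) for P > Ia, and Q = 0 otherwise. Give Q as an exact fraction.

Q = 8034074689/5799585700 in ≈ 1.385 in

NRCS table: commercial and business district, soil group B → CN(II) = 92
CN(III) from CN(II)=92: (23·92)/(10 + 0.13·92) = 52900/549 ≈ 96.357
S = 1000/(52900/549) − 10 = 200/529 in ≈ 0.378 in
Initial abstraction Ia = S/5 = (200/529)/5 = 40/529 ≈ 0.076 in
Excess rainfall: 1.770 − 0.076 = 1.694 in; P > Ia so Q > 0
Runoff Q = (P−Ia)²/(P−Ia+S) = (1.694)²/(1.694+0.378) = 8034074689/5799585700 ≈ 1.385 in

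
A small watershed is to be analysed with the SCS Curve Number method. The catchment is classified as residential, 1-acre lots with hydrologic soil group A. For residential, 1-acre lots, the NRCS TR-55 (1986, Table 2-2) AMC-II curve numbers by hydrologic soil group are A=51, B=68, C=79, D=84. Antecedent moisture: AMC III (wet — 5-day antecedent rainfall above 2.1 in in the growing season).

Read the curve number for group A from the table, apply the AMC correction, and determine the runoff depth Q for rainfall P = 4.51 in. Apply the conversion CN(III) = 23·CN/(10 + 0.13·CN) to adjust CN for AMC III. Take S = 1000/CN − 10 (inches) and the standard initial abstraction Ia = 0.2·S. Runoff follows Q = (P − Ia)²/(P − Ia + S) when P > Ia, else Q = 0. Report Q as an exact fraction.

Q = 185780826529/108035997900 in ≈ 1.720 in

NRCS table: residential, 1-acre lots, soil group A → CN(II) = 51
Adjust CN=51 to AMC III: 23·51/(10 + 0.13·51) → 1173 ÷ (1663/100) = 117300/1663 ≈ 70.535
Max retention: S = 1000/(117300/1663) − 10 = 4900/1173 in (≈ 4.177 in)
Ia = 0.2S: 0.2·4.177 = 0.835 in (exactly 980/1173)
P − Ia = 4.510 − 0.835 = 431023/117300 ≈ 3.675 in (> 0, runoff occurs)
Q = (431023/117300)²/((431023/117300) + 4900/1173) = (185780826529/13759290000)/(921023/117300) = 185780826529/108035997900 in ≈ 1.720 in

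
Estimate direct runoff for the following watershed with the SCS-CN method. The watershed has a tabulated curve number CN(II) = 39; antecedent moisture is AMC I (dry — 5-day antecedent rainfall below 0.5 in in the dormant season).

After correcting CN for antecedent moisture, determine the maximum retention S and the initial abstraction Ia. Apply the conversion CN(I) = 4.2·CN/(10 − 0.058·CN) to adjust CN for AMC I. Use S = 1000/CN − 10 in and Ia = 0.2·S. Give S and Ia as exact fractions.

S = 30500/819 in ≈ 37.241 in; Ia = 6100/819 in ≈ 7.448 in

CN(I) from CN(II)=39: (4.2·39)/(10 − 0.058·39) = 81900/3869 ≈ 21.168
Retention S: 1000/CN − 10 with CN=21.168 → S = 30500/819 ≈ 37.241 in
Ia = 0.2S: 0.2·37.241 = 7.448 in (exactly 6100/819)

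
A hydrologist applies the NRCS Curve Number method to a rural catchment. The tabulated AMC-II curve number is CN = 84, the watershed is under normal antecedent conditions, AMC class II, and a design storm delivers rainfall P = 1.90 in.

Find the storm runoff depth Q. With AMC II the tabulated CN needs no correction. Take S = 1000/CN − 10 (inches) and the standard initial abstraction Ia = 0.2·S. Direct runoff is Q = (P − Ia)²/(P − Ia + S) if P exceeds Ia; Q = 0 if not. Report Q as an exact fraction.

CN(II) = 84; AMC II needs no correction.
Max retention: S = 1000/84 − 10 = 40/21 in (≈ 1.905 in)
Ia = 0.2S: 0.2·1.905 = 0.381 in (exactly 8/21)
Excess rainfall: 1.900 − 0.381 = 1.519 in; P > Ia so Q > 0
Q: (319/210)² ÷ (719/210) = 101761/150990 in (≈ 0.674 in)

Q = 101761/150990 in ≈ 0.674 in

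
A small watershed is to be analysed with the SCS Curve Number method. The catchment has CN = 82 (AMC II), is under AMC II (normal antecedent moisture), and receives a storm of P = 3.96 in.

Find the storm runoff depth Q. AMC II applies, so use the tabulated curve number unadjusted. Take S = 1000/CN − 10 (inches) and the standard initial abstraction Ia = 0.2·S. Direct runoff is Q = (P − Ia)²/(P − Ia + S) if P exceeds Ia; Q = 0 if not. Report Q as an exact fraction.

Q = 482403/222425 in ≈ 2.169 in

AMC II — tabulated CN = 82 applies directly.
S = 1000/82 − 10 = 90/41 in ≈ 2.195 in
Initial abstraction Ia = S/5 = (90/41)/5 = 18/41 ≈ 0.439 in
Since P=3.960 > Ia=0.439: effective rainfall P−Ia = 3609/1025 in
Runoff Q = (P−Ia)²/(P−Ia+S) = (3.521)²/(3.521+2.195) = 482403/222425 ≈ 2.169 in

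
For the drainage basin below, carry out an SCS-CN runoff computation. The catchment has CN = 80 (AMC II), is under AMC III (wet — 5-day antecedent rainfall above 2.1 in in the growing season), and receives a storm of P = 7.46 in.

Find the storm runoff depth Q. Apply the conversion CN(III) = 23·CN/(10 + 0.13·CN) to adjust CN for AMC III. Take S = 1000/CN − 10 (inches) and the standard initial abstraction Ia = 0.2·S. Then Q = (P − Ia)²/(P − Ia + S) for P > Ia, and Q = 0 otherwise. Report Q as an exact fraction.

Q = 69372241/11015850 in ≈ 6.297 in

Adjust CN=80 to AMC III: 23·80/(10 + 0.13·80) → 1840 ÷ (102/5) = 4600/51 ≈ 90.196
Retention S: 1000/CN − 10 with CN=90.196 → S = 25/23 ≈ 1.087 in
Ia = 0.2S: 0.2·1.087 = 0.217 in (exactly 5/23)
Since P=7.460 > Ia=0.217: effective rainfall P−Ia = 8329/1150 in
Q = (8329/1150)²/((8329/1150) + 25/23) = (69372241/1322500)/(9579/1150) = 69372241/11015850 in ≈ 6.297 in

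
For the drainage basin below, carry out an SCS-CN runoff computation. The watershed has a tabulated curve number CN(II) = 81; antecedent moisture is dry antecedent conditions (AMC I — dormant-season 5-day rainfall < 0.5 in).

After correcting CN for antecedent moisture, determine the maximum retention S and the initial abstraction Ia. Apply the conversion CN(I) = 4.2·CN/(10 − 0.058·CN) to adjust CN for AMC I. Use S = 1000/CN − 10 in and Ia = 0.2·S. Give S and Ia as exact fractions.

CN(I) from CN(II)=81: (4.2·81)/(10 − 0.058·81) = 170100/2651 ≈ 64.164
Max retention: S = 1000/(170100/2651) − 10 = 9500/1701 in (≈ 5.585 in)
Ia = 0.2·(9500/1701) = 1900/1701 in ≈ 1.117 in

S = 9500/1701 in ≈ 5.585 in; Ia = 1900/1701 in ≈ 1.117 in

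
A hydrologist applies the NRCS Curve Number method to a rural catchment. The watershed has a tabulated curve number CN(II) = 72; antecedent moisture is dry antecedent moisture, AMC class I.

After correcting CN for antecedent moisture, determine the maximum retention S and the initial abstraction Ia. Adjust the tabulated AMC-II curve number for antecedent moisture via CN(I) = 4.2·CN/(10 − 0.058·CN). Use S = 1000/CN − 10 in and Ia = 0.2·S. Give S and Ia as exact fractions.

S = 250/27 in ≈ 9.259 in; Ia = 50/27 in ≈ 1.852 in

Adjust CN=72 to AMC I: 4.2·72/(10 − 0.058·72) → (1512/5) ÷ (728/125) = 675/13 ≈ 51.923
Retention S: 1000/CN − 10 with CN=51.923 → S = 250/27 ≈ 9.259 in
Initial abstraction Ia = S/5 = (250/27)/5 = 50/27 ≈ 1.852 in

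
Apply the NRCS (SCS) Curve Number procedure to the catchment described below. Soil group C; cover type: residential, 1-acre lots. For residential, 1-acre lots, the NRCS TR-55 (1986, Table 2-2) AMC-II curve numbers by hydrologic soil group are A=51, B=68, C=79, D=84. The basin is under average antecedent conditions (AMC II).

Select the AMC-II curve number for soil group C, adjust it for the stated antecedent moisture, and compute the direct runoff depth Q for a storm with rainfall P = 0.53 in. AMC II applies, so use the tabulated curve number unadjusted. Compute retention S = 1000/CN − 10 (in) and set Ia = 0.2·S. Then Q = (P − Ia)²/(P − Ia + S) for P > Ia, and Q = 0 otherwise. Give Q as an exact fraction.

NRCS table: residential, 1-acre lots, soil group C → CN(II) = 79
Average conditions: CN = 79 (no AMC adjustment).
Retention S: 1000/CN − 10 with CN=79.000 → S = 210/79 ≈ 2.658 in
Ia = 0.2S: 0.2·2.658 = 0.532 in (exactly 42/79)
P = 0.530 ≤ Ia = 0.532 in: entire storm abstracted, Q = 0.

Q = 0 in ≈ 0.000 in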